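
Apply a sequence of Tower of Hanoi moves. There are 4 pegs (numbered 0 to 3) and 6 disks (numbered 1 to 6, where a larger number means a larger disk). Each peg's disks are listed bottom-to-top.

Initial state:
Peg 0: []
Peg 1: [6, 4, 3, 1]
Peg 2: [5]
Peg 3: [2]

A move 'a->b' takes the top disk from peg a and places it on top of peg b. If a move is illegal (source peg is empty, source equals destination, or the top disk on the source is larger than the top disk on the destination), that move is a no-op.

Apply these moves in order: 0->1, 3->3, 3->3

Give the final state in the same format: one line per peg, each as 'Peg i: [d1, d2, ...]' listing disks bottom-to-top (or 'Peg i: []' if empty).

Answer: Peg 0: []
Peg 1: [6, 4, 3, 1]
Peg 2: [5]
Peg 3: [2]

Derivation:
After move 1 (0->1):
Peg 0: []
Peg 1: [6, 4, 3, 1]
Peg 2: [5]
Peg 3: [2]

After move 2 (3->3):
Peg 0: []
Peg 1: [6, 4, 3, 1]
Peg 2: [5]
Peg 3: [2]

After move 3 (3->3):
Peg 0: []
Peg 1: [6, 4, 3, 1]
Peg 2: [5]
Peg 3: [2]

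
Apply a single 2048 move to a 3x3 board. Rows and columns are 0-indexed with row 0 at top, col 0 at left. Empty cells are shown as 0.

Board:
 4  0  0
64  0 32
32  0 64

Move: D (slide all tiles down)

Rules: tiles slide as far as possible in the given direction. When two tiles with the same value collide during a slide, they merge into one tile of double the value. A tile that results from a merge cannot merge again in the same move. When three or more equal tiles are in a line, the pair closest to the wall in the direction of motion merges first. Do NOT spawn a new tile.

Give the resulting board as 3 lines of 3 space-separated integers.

Slide down:
col 0: [4, 64, 32] -> [4, 64, 32]
col 1: [0, 0, 0] -> [0, 0, 0]
col 2: [0, 32, 64] -> [0, 32, 64]

Answer:  4  0  0
64  0 32
32  0 64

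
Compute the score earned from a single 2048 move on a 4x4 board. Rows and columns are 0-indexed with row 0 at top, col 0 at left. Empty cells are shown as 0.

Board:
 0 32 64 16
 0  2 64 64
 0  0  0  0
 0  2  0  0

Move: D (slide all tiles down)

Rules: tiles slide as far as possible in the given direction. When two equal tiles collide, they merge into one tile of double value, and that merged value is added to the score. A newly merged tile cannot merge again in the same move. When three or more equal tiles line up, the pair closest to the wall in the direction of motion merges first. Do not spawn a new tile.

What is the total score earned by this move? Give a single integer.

Slide down:
col 0: [0, 0, 0, 0] -> [0, 0, 0, 0]  score +0 (running 0)
col 1: [32, 2, 0, 2] -> [0, 0, 32, 4]  score +4 (running 4)
col 2: [64, 64, 0, 0] -> [0, 0, 0, 128]  score +128 (running 132)
col 3: [16, 64, 0, 0] -> [0, 0, 16, 64]  score +0 (running 132)
Board after move:
  0   0   0   0
  0   0   0   0
  0  32   0  16
  0   4 128  64

Answer: 132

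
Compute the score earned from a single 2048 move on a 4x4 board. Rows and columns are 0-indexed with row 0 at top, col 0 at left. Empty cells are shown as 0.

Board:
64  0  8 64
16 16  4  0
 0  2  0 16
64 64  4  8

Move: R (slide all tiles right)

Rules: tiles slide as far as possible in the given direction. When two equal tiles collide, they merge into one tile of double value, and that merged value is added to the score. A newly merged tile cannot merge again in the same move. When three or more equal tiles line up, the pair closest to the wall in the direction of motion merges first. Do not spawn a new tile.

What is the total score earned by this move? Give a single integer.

Slide right:
row 0: [64, 0, 8, 64] -> [0, 64, 8, 64]  score +0 (running 0)
row 1: [16, 16, 4, 0] -> [0, 0, 32, 4]  score +32 (running 32)
row 2: [0, 2, 0, 16] -> [0, 0, 2, 16]  score +0 (running 32)
row 3: [64, 64, 4, 8] -> [0, 128, 4, 8]  score +128 (running 160)
Board after move:
  0  64   8  64
  0   0  32   4
  0   0   2  16
  0 128   4   8

Answer: 160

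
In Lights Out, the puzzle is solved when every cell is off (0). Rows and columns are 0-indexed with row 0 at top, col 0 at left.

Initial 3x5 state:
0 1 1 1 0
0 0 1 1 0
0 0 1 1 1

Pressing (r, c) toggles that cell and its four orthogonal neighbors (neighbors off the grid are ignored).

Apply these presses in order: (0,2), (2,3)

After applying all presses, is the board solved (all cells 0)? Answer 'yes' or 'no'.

Answer: yes

Derivation:
After press 1 at (0,2):
0 0 0 0 0
0 0 0 1 0
0 0 1 1 1

After press 2 at (2,3):
0 0 0 0 0
0 0 0 0 0
0 0 0 0 0

Lights still on: 0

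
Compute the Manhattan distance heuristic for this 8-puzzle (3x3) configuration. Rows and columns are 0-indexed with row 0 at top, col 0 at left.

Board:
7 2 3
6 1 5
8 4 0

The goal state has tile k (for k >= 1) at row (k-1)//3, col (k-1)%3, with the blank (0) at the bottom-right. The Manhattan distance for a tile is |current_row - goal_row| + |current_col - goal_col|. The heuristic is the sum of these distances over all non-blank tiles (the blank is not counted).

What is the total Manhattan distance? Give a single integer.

Tile 7: at (0,0), goal (2,0), distance |0-2|+|0-0| = 2
Tile 2: at (0,1), goal (0,1), distance |0-0|+|1-1| = 0
Tile 3: at (0,2), goal (0,2), distance |0-0|+|2-2| = 0
Tile 6: at (1,0), goal (1,2), distance |1-1|+|0-2| = 2
Tile 1: at (1,1), goal (0,0), distance |1-0|+|1-0| = 2
Tile 5: at (1,2), goal (1,1), distance |1-1|+|2-1| = 1
Tile 8: at (2,0), goal (2,1), distance |2-2|+|0-1| = 1
Tile 4: at (2,1), goal (1,0), distance |2-1|+|1-0| = 2
Sum: 2 + 0 + 0 + 2 + 2 + 1 + 1 + 2 = 10

Answer: 10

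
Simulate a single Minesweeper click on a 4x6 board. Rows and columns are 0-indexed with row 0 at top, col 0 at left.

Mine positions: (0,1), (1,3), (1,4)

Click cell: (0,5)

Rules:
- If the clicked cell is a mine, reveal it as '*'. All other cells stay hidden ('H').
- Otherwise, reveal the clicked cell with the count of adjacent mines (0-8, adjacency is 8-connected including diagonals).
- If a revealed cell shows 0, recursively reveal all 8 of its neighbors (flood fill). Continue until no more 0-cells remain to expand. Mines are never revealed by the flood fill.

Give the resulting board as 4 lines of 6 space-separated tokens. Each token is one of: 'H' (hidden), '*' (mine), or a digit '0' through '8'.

H H H H H 1
H H H H H H
H H H H H H
H H H H H H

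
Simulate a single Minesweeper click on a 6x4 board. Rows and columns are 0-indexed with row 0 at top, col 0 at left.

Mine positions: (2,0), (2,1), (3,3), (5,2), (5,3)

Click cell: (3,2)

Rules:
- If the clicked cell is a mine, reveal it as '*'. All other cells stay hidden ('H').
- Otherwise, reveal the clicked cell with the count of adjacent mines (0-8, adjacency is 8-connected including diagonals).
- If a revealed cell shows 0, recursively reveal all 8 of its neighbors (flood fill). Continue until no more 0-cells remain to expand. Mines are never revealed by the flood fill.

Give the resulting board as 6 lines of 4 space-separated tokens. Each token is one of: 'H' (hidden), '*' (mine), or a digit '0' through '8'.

H H H H
H H H H
H H H H
H H 2 H
H H H H
H H H H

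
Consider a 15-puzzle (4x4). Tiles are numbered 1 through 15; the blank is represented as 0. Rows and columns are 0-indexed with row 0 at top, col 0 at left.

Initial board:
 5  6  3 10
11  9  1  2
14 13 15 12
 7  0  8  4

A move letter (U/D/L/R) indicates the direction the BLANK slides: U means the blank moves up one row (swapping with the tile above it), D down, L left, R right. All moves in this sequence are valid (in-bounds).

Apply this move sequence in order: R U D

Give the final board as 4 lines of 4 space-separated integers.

Answer:  5  6  3 10
11  9  1  2
14 13 15 12
 7  8  0  4

Derivation:
After move 1 (R):
 5  6  3 10
11  9  1  2
14 13 15 12
 7  8  0  4

After move 2 (U):
 5  6  3 10
11  9  1  2
14 13  0 12
 7  8 15  4

After move 3 (D):
 5  6  3 10
11  9  1  2
14 13 15 12
 7  8  0  4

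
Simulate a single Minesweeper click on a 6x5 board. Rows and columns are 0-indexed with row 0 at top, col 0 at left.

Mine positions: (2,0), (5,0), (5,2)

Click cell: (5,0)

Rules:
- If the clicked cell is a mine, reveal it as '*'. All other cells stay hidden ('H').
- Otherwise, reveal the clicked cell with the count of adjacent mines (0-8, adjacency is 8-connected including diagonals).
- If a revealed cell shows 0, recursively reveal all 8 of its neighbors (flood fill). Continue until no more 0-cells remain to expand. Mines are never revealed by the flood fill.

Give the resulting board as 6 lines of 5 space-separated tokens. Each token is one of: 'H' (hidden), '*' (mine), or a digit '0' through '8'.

H H H H H
H H H H H
H H H H H
H H H H H
H H H H H
* H H H H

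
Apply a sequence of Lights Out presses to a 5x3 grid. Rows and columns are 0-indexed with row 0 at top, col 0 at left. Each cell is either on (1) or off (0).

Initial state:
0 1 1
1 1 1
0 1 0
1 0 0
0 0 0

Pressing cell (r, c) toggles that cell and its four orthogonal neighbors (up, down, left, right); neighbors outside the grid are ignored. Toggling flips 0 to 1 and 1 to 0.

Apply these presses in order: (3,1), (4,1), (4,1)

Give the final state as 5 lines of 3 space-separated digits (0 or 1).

Answer: 0 1 1
1 1 1
0 0 0
0 1 1
0 1 0

Derivation:
After press 1 at (3,1):
0 1 1
1 1 1
0 0 0
0 1 1
0 1 0

After press 2 at (4,1):
0 1 1
1 1 1
0 0 0
0 0 1
1 0 1

After press 3 at (4,1):
0 1 1
1 1 1
0 0 0
0 1 1
0 1 0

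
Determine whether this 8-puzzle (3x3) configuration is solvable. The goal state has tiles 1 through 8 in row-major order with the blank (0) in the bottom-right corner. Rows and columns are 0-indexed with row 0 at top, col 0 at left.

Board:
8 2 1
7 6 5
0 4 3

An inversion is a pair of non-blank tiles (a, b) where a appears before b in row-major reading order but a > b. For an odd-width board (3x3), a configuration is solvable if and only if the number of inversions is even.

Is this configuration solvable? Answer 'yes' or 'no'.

Answer: yes

Derivation:
Inversions (pairs i<j in row-major order where tile[i] > tile[j] > 0): 18
18 is even, so the puzzle is solvable.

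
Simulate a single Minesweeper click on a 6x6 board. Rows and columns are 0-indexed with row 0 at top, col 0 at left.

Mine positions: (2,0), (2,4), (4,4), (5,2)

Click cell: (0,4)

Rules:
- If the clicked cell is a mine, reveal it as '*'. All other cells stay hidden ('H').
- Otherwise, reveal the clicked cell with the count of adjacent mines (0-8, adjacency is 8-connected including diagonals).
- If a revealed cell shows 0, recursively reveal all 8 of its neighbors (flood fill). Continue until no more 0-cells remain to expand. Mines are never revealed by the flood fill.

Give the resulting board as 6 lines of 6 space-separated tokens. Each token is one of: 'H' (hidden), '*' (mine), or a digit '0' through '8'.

0 0 0 0 0 0
1 1 0 1 1 1
H 1 0 1 H H
H 1 0 2 H H
H 1 1 2 H H
H H H H H H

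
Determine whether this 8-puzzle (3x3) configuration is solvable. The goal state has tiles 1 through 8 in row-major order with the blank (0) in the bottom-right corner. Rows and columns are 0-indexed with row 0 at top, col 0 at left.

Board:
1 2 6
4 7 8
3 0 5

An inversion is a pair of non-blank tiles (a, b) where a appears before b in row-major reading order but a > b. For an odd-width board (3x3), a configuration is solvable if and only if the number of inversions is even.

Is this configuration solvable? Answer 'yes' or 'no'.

Inversions (pairs i<j in row-major order where tile[i] > tile[j] > 0): 8
8 is even, so the puzzle is solvable.

Answer: yes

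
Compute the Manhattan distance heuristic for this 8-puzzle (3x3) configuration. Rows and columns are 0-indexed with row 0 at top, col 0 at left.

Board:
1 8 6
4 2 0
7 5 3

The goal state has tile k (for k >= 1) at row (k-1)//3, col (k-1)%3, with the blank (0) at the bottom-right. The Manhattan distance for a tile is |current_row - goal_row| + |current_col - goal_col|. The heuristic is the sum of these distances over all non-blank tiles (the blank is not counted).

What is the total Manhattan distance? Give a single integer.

Tile 1: (0,0)->(0,0) = 0
Tile 8: (0,1)->(2,1) = 2
Tile 6: (0,2)->(1,2) = 1
Tile 4: (1,0)->(1,0) = 0
Tile 2: (1,1)->(0,1) = 1
Tile 7: (2,0)->(2,0) = 0
Tile 5: (2,1)->(1,1) = 1
Tile 3: (2,2)->(0,2) = 2
Sum: 0 + 2 + 1 + 0 + 1 + 0 + 1 + 2 = 7

Answer: 7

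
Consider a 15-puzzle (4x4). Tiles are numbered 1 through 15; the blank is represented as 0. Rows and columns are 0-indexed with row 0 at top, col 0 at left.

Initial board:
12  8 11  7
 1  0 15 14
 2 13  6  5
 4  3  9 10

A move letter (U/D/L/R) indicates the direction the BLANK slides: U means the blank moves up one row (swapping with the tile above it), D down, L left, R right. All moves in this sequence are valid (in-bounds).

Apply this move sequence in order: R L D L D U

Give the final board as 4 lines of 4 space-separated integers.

Answer: 12  8 11  7
 1 13 15 14
 0  2  6  5
 4  3  9 10

Derivation:
After move 1 (R):
12  8 11  7
 1 15  0 14
 2 13  6  5
 4  3  9 10

After move 2 (L):
12  8 11  7
 1  0 15 14
 2 13  6  5
 4  3  9 10

After move 3 (D):
12  8 11  7
 1 13 15 14
 2  0  6  5
 4  3  9 10

After move 4 (L):
12  8 11  7
 1 13 15 14
 0  2  6  5
 4  3  9 10

After move 5 (D):
12  8 11  7
 1 13 15 14
 4  2  6  5
 0  3  9 10

After move 6 (U):
12  8 11  7
 1 13 15 14
 0  2  6  5
 4  3  9 10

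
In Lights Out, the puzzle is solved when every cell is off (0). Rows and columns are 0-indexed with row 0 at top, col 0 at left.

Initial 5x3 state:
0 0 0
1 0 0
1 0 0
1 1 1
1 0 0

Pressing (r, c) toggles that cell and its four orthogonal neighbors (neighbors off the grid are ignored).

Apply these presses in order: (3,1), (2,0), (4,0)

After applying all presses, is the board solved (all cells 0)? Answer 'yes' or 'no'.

Answer: yes

Derivation:
After press 1 at (3,1):
0 0 0
1 0 0
1 1 0
0 0 0
1 1 0

After press 2 at (2,0):
0 0 0
0 0 0
0 0 0
1 0 0
1 1 0

After press 3 at (4,0):
0 0 0
0 0 0
0 0 0
0 0 0
0 0 0

Lights still on: 0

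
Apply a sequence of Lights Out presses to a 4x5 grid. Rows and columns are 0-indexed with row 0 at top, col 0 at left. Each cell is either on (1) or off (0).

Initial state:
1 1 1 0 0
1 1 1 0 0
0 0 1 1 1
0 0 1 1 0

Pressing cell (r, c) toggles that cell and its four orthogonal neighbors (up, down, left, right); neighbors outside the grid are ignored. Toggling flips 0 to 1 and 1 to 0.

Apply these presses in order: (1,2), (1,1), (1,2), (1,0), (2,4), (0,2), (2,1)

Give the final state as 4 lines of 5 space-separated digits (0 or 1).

Answer: 0 1 0 1 0
1 0 1 0 1
0 0 0 0 0
0 1 1 1 1

Derivation:
After press 1 at (1,2):
1 1 0 0 0
1 0 0 1 0
0 0 0 1 1
0 0 1 1 0

After press 2 at (1,1):
1 0 0 0 0
0 1 1 1 0
0 1 0 1 1
0 0 1 1 0

After press 3 at (1,2):
1 0 1 0 0
0 0 0 0 0
0 1 1 1 1
0 0 1 1 0

After press 4 at (1,0):
0 0 1 0 0
1 1 0 0 0
1 1 1 1 1
0 0 1 1 0

After press 5 at (2,4):
0 0 1 0 0
1 1 0 0 1
1 1 1 0 0
0 0 1 1 1

After press 6 at (0,2):
0 1 0 1 0
1 1 1 0 1
1 1 1 0 0
0 0 1 1 1

After press 7 at (2,1):
0 1 0 1 0
1 0 1 0 1
0 0 0 0 0
0 1 1 1 1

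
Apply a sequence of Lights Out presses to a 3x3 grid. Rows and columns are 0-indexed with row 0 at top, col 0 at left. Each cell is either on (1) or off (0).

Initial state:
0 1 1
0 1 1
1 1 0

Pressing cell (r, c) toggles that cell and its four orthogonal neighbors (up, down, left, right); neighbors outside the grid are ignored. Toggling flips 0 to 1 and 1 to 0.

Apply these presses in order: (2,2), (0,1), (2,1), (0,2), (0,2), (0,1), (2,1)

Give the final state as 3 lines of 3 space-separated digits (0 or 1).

Answer: 0 1 1
0 1 0
1 0 1

Derivation:
After press 1 at (2,2):
0 1 1
0 1 0
1 0 1

After press 2 at (0,1):
1 0 0
0 0 0
1 0 1

After press 3 at (2,1):
1 0 0
0 1 0
0 1 0

After press 4 at (0,2):
1 1 1
0 1 1
0 1 0

After press 5 at (0,2):
1 0 0
0 1 0
0 1 0

After press 6 at (0,1):
0 1 1
0 0 0
0 1 0

After press 7 at (2,1):
0 1 1
0 1 0
1 0 1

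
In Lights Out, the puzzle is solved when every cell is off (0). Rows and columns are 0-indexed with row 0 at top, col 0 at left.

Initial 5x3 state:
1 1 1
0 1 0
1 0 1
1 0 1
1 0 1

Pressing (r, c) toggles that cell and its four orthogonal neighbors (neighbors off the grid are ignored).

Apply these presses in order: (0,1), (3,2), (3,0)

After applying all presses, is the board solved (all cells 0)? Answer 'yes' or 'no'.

Answer: yes

Derivation:
After press 1 at (0,1):
0 0 0
0 0 0
1 0 1
1 0 1
1 0 1

After press 2 at (3,2):
0 0 0
0 0 0
1 0 0
1 1 0
1 0 0

After press 3 at (3,0):
0 0 0
0 0 0
0 0 0
0 0 0
0 0 0

Lights still on: 0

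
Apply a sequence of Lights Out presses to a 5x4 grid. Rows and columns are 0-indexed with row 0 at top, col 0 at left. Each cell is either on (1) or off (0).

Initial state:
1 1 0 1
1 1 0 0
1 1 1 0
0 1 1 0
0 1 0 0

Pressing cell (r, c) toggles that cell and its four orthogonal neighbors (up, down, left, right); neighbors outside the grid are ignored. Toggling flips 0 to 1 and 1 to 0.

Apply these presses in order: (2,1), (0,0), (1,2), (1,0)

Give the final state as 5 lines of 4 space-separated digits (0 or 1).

Answer: 1 0 1 1
1 0 1 1
1 0 1 0
0 0 1 0
0 1 0 0

Derivation:
After press 1 at (2,1):
1 1 0 1
1 0 0 0
0 0 0 0
0 0 1 0
0 1 0 0

After press 2 at (0,0):
0 0 0 1
0 0 0 0
0 0 0 0
0 0 1 0
0 1 0 0

After press 3 at (1,2):
0 0 1 1
0 1 1 1
0 0 1 0
0 0 1 0
0 1 0 0

After press 4 at (1,0):
1 0 1 1
1 0 1 1
1 0 1 0
0 0 1 0
0 1 0 0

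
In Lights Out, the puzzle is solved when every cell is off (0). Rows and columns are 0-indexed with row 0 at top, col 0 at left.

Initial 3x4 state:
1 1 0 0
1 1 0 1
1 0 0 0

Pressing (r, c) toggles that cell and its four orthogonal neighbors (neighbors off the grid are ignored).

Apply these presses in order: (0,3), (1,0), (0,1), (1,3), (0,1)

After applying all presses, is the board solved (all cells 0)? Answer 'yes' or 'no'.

Answer: no

Derivation:
After press 1 at (0,3):
1 1 1 1
1 1 0 0
1 0 0 0

After press 2 at (1,0):
0 1 1 1
0 0 0 0
0 0 0 0

After press 3 at (0,1):
1 0 0 1
0 1 0 0
0 0 0 0

After press 4 at (1,3):
1 0 0 0
0 1 1 1
0 0 0 1

After press 5 at (0,1):
0 1 1 0
0 0 1 1
0 0 0 1

Lights still on: 5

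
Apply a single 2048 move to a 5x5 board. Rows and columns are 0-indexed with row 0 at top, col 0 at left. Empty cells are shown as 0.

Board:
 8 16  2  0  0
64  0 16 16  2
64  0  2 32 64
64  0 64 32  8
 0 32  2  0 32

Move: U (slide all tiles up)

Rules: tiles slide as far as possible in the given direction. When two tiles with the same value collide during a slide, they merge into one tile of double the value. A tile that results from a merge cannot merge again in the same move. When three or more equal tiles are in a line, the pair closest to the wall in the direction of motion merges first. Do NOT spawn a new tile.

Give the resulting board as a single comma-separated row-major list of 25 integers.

Answer: 8, 16, 2, 16, 2, 128, 32, 16, 64, 64, 64, 0, 2, 0, 8, 0, 0, 64, 0, 32, 0, 0, 2, 0, 0

Derivation:
Slide up:
col 0: [8, 64, 64, 64, 0] -> [8, 128, 64, 0, 0]
col 1: [16, 0, 0, 0, 32] -> [16, 32, 0, 0, 0]
col 2: [2, 16, 2, 64, 2] -> [2, 16, 2, 64, 2]
col 3: [0, 16, 32, 32, 0] -> [16, 64, 0, 0, 0]
col 4: [0, 2, 64, 8, 32] -> [2, 64, 8, 32, 0]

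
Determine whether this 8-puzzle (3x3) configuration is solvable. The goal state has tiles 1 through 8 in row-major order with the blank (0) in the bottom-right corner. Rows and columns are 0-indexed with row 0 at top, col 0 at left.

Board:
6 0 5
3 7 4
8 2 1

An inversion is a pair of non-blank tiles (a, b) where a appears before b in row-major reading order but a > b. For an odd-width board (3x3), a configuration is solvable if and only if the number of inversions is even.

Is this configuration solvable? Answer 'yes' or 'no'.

Inversions (pairs i<j in row-major order where tile[i] > tile[j] > 0): 19
19 is odd, so the puzzle is not solvable.

Answer: no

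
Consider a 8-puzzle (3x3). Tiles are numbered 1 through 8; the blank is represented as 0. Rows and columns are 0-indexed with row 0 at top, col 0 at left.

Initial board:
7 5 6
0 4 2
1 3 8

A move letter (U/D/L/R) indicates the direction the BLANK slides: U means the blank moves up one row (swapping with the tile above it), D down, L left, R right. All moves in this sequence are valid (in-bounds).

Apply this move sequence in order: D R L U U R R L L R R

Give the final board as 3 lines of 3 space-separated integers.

After move 1 (D):
7 5 6
1 4 2
0 3 8

After move 2 (R):
7 5 6
1 4 2
3 0 8

After move 3 (L):
7 5 6
1 4 2
0 3 8

After move 4 (U):
7 5 6
0 4 2
1 3 8

After move 5 (U):
0 5 6
7 4 2
1 3 8

After move 6 (R):
5 0 6
7 4 2
1 3 8

After move 7 (R):
5 6 0
7 4 2
1 3 8

After move 8 (L):
5 0 6
7 4 2
1 3 8

After move 9 (L):
0 5 6
7 4 2
1 3 8

After move 10 (R):
5 0 6
7 4 2
1 3 8

After move 11 (R):
5 6 0
7 4 2
1 3 8

Answer: 5 6 0
7 4 2
1 3 8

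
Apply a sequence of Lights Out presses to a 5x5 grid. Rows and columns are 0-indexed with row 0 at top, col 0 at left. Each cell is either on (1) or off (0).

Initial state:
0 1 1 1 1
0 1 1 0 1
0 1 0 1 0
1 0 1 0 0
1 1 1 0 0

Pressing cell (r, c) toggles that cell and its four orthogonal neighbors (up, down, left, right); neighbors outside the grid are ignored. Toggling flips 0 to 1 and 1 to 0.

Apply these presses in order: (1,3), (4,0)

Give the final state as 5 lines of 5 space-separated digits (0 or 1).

After press 1 at (1,3):
0 1 1 0 1
0 1 0 1 0
0 1 0 0 0
1 0 1 0 0
1 1 1 0 0

After press 2 at (4,0):
0 1 1 0 1
0 1 0 1 0
0 1 0 0 0
0 0 1 0 0
0 0 1 0 0

Answer: 0 1 1 0 1
0 1 0 1 0
0 1 0 0 0
0 0 1 0 0
0 0 1 0 0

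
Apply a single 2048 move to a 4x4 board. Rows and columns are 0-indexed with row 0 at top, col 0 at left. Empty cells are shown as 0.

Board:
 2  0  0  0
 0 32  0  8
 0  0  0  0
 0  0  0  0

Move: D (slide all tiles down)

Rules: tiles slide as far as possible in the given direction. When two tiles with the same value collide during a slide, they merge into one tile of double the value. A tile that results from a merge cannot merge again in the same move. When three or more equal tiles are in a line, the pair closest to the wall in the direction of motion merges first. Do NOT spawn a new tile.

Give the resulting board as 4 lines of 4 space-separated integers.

Slide down:
col 0: [2, 0, 0, 0] -> [0, 0, 0, 2]
col 1: [0, 32, 0, 0] -> [0, 0, 0, 32]
col 2: [0, 0, 0, 0] -> [0, 0, 0, 0]
col 3: [0, 8, 0, 0] -> [0, 0, 0, 8]

Answer:  0  0  0  0
 0  0  0  0
 0  0  0  0
 2 32  0  8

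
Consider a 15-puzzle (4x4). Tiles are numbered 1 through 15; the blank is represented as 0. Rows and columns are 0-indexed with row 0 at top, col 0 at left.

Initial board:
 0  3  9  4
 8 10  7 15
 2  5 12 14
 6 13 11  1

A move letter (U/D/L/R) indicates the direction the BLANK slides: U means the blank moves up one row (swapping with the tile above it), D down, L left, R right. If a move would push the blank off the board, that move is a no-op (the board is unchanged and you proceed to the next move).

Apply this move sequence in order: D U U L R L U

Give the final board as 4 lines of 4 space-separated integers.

After move 1 (D):
 8  3  9  4
 0 10  7 15
 2  5 12 14
 6 13 11  1

After move 2 (U):
 0  3  9  4
 8 10  7 15
 2  5 12 14
 6 13 11  1

After move 3 (U):
 0  3  9  4
 8 10  7 15
 2  5 12 14
 6 13 11  1

After move 4 (L):
 0  3  9  4
 8 10  7 15
 2  5 12 14
 6 13 11  1

After move 5 (R):
 3  0  9  4
 8 10  7 15
 2  5 12 14
 6 13 11  1

After move 6 (L):
 0  3  9  4
 8 10  7 15
 2  5 12 14
 6 13 11  1

After move 7 (U):
 0  3  9  4
 8 10  7 15
 2  5 12 14
 6 13 11  1

Answer:  0  3  9  4
 8 10  7 15
 2  5 12 14
 6 13 11  1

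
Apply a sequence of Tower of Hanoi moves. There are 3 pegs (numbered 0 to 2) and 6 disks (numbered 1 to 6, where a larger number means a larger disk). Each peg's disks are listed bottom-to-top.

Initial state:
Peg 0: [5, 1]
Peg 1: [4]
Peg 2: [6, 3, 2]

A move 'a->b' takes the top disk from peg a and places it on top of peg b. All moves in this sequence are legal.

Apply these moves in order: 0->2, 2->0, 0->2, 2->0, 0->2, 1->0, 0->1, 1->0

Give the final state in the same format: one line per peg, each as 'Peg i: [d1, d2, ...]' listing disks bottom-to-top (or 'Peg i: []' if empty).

Answer: Peg 0: [5, 4]
Peg 1: []
Peg 2: [6, 3, 2, 1]

Derivation:
After move 1 (0->2):
Peg 0: [5]
Peg 1: [4]
Peg 2: [6, 3, 2, 1]

After move 2 (2->0):
Peg 0: [5, 1]
Peg 1: [4]
Peg 2: [6, 3, 2]

After move 3 (0->2):
Peg 0: [5]
Peg 1: [4]
Peg 2: [6, 3, 2, 1]

After move 4 (2->0):
Peg 0: [5, 1]
Peg 1: [4]
Peg 2: [6, 3, 2]

After move 5 (0->2):
Peg 0: [5]
Peg 1: [4]
Peg 2: [6, 3, 2, 1]

After move 6 (1->0):
Peg 0: [5, 4]
Peg 1: []
Peg 2: [6, 3, 2, 1]

After move 7 (0->1):
Peg 0: [5]
Peg 1: [4]
Peg 2: [6, 3, 2, 1]

After move 8 (1->0):
Peg 0: [5, 4]
Peg 1: []
Peg 2: [6, 3, 2, 1]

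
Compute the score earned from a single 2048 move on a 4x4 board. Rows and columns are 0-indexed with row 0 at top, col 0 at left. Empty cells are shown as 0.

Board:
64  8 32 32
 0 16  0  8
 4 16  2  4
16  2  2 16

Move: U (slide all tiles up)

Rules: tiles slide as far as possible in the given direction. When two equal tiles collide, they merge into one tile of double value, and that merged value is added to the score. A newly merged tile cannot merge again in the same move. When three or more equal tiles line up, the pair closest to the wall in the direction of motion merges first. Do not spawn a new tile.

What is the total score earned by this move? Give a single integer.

Slide up:
col 0: [64, 0, 4, 16] -> [64, 4, 16, 0]  score +0 (running 0)
col 1: [8, 16, 16, 2] -> [8, 32, 2, 0]  score +32 (running 32)
col 2: [32, 0, 2, 2] -> [32, 4, 0, 0]  score +4 (running 36)
col 3: [32, 8, 4, 16] -> [32, 8, 4, 16]  score +0 (running 36)
Board after move:
64  8 32 32
 4 32  4  8
16  2  0  4
 0  0  0 16

Answer: 36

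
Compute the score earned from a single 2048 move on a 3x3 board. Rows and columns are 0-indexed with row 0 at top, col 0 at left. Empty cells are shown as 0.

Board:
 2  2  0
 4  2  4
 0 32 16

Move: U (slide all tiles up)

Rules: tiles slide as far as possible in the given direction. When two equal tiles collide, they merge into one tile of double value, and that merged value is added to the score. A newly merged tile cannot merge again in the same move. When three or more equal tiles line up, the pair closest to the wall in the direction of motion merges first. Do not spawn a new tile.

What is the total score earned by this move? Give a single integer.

Answer: 4

Derivation:
Slide up:
col 0: [2, 4, 0] -> [2, 4, 0]  score +0 (running 0)
col 1: [2, 2, 32] -> [4, 32, 0]  score +4 (running 4)
col 2: [0, 4, 16] -> [4, 16, 0]  score +0 (running 4)
Board after move:
 2  4  4
 4 32 16
 0  0  0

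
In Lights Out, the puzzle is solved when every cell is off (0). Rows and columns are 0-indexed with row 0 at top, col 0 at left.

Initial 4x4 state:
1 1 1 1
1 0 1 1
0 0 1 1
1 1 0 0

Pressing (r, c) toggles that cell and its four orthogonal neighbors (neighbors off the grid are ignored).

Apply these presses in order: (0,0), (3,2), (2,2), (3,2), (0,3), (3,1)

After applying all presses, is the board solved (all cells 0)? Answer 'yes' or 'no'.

Answer: yes

Derivation:
After press 1 at (0,0):
0 0 1 1
0 0 1 1
0 0 1 1
1 1 0 0

After press 2 at (3,2):
0 0 1 1
0 0 1 1
0 0 0 1
1 0 1 1

After press 3 at (2,2):
0 0 1 1
0 0 0 1
0 1 1 0
1 0 0 1

After press 4 at (3,2):
0 0 1 1
0 0 0 1
0 1 0 0
1 1 1 0

After press 5 at (0,3):
0 0 0 0
0 0 0 0
0 1 0 0
1 1 1 0

After press 6 at (3,1):
0 0 0 0
0 0 0 0
0 0 0 0
0 0 0 0

Lights still on: 0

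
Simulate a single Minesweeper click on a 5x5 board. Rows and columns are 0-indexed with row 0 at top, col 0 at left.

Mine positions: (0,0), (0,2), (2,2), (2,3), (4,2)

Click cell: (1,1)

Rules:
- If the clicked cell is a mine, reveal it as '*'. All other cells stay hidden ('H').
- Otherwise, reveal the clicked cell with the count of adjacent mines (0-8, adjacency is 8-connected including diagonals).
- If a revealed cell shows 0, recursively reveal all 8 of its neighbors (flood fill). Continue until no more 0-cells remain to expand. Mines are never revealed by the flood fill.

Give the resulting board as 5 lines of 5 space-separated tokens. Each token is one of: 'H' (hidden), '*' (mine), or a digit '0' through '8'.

H H H H H
H 3 H H H
H H H H H
H H H H H
H H H H H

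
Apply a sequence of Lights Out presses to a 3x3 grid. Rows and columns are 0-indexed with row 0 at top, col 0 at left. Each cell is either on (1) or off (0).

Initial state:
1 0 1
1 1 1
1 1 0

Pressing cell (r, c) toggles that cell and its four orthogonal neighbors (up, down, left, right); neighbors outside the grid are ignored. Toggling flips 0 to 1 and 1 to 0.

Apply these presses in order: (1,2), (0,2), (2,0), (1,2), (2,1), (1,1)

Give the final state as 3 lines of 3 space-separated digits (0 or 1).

After press 1 at (1,2):
1 0 0
1 0 0
1 1 1

After press 2 at (0,2):
1 1 1
1 0 1
1 1 1

After press 3 at (2,0):
1 1 1
0 0 1
0 0 1

After press 4 at (1,2):
1 1 0
0 1 0
0 0 0

After press 5 at (2,1):
1 1 0
0 0 0
1 1 1

After press 6 at (1,1):
1 0 0
1 1 1
1 0 1

Answer: 1 0 0
1 1 1
1 0 1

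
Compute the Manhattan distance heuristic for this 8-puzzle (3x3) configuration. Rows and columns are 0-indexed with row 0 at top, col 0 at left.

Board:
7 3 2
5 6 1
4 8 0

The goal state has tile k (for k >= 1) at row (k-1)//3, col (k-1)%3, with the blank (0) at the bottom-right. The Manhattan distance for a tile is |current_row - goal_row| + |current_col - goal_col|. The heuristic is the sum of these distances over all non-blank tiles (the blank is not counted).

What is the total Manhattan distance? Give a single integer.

Tile 7: at (0,0), goal (2,0), distance |0-2|+|0-0| = 2
Tile 3: at (0,1), goal (0,2), distance |0-0|+|1-2| = 1
Tile 2: at (0,2), goal (0,1), distance |0-0|+|2-1| = 1
Tile 5: at (1,0), goal (1,1), distance |1-1|+|0-1| = 1
Tile 6: at (1,1), goal (1,2), distance |1-1|+|1-2| = 1
Tile 1: at (1,2), goal (0,0), distance |1-0|+|2-0| = 3
Tile 4: at (2,0), goal (1,0), distance |2-1|+|0-0| = 1
Tile 8: at (2,1), goal (2,1), distance |2-2|+|1-1| = 0
Sum: 2 + 1 + 1 + 1 + 1 + 3 + 1 + 0 = 10

Answer: 10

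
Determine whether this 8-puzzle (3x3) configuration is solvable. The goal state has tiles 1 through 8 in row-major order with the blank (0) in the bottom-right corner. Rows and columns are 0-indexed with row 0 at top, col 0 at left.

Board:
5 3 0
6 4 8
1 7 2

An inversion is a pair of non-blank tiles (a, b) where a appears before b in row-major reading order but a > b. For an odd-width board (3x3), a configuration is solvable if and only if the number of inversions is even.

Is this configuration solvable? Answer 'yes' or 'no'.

Inversions (pairs i<j in row-major order where tile[i] > tile[j] > 0): 15
15 is odd, so the puzzle is not solvable.

Answer: no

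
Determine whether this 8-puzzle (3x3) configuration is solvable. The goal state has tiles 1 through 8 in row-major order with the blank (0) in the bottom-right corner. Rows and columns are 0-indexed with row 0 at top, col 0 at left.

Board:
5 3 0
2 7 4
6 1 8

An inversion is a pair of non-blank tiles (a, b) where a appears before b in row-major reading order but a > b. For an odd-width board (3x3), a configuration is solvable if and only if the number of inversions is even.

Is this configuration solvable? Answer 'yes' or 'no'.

Answer: yes

Derivation:
Inversions (pairs i<j in row-major order where tile[i] > tile[j] > 0): 12
12 is even, so the puzzle is solvable.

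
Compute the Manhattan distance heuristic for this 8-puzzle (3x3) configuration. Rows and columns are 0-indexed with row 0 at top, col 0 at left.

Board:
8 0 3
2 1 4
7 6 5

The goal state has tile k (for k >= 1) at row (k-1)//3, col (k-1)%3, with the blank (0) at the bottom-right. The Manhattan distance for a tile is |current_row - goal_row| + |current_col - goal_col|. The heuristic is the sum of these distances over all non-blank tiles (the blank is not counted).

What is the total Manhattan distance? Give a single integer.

Answer: 13

Derivation:
Tile 8: (0,0)->(2,1) = 3
Tile 3: (0,2)->(0,2) = 0
Tile 2: (1,0)->(0,1) = 2
Tile 1: (1,1)->(0,0) = 2
Tile 4: (1,2)->(1,0) = 2
Tile 7: (2,0)->(2,0) = 0
Tile 6: (2,1)->(1,2) = 2
Tile 5: (2,2)->(1,1) = 2
Sum: 3 + 0 + 2 + 2 + 2 + 0 + 2 + 2 = 13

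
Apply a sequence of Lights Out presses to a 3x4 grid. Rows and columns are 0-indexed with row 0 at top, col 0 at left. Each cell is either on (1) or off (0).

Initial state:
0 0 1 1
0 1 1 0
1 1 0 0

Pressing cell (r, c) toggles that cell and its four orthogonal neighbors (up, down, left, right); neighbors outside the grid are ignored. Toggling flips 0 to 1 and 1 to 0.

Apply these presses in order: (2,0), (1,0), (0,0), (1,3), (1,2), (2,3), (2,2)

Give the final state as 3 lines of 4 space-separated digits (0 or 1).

After press 1 at (2,0):
0 0 1 1
1 1 1 0
0 0 0 0

After press 2 at (1,0):
1 0 1 1
0 0 1 0
1 0 0 0

After press 3 at (0,0):
0 1 1 1
1 0 1 0
1 0 0 0

After press 4 at (1,3):
0 1 1 0
1 0 0 1
1 0 0 1

After press 5 at (1,2):
0 1 0 0
1 1 1 0
1 0 1 1

After press 6 at (2,3):
0 1 0 0
1 1 1 1
1 0 0 0

After press 7 at (2,2):
0 1 0 0
1 1 0 1
1 1 1 1

Answer: 0 1 0 0
1 1 0 1
1 1 1 1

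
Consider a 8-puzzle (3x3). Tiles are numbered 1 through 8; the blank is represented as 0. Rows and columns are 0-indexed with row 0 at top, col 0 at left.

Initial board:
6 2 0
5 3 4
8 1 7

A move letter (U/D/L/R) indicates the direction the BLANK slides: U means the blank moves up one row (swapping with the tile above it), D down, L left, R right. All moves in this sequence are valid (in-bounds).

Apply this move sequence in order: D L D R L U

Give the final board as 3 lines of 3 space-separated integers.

After move 1 (D):
6 2 4
5 3 0
8 1 7

After move 2 (L):
6 2 4
5 0 3
8 1 7

After move 3 (D):
6 2 4
5 1 3
8 0 7

After move 4 (R):
6 2 4
5 1 3
8 7 0

After move 5 (L):
6 2 4
5 1 3
8 0 7

After move 6 (U):
6 2 4
5 0 3
8 1 7

Answer: 6 2 4
5 0 3
8 1 7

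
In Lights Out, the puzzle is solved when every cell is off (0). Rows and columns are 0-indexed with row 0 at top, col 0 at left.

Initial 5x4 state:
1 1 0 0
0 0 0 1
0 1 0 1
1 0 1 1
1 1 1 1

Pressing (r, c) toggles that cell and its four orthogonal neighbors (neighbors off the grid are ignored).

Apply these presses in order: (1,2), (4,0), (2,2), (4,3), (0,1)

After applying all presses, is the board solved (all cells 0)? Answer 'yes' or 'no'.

After press 1 at (1,2):
1 1 1 0
0 1 1 0
0 1 1 1
1 0 1 1
1 1 1 1

After press 2 at (4,0):
1 1 1 0
0 1 1 0
0 1 1 1
0 0 1 1
0 0 1 1

After press 3 at (2,2):
1 1 1 0
0 1 0 0
0 0 0 0
0 0 0 1
0 0 1 1

After press 4 at (4,3):
1 1 1 0
0 1 0 0
0 0 0 0
0 0 0 0
0 0 0 0

After press 5 at (0,1):
0 0 0 0
0 0 0 0
0 0 0 0
0 0 0 0
0 0 0 0

Lights still on: 0

Answer: yes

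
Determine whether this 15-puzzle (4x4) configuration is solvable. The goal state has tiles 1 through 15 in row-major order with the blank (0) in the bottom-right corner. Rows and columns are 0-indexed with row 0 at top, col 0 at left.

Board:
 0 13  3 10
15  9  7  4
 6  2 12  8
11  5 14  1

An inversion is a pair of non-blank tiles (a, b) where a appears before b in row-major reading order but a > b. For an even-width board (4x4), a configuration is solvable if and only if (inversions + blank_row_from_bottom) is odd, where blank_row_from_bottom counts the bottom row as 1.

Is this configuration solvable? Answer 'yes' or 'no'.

Answer: yes

Derivation:
Inversions: 61
Blank is in row 0 (0-indexed from top), which is row 4 counting from the bottom (bottom = 1).
61 + 4 = 65, which is odd, so the puzzle is solvable.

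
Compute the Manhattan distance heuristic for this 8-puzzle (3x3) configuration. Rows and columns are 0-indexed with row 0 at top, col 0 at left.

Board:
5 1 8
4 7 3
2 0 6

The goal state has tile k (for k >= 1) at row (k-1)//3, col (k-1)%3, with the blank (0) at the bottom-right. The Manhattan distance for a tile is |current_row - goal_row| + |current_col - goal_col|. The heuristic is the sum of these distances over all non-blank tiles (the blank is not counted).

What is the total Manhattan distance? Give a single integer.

Answer: 13

Derivation:
Tile 5: (0,0)->(1,1) = 2
Tile 1: (0,1)->(0,0) = 1
Tile 8: (0,2)->(2,1) = 3
Tile 4: (1,0)->(1,0) = 0
Tile 7: (1,1)->(2,0) = 2
Tile 3: (1,2)->(0,2) = 1
Tile 2: (2,0)->(0,1) = 3
Tile 6: (2,2)->(1,2) = 1
Sum: 2 + 1 + 3 + 0 + 2 + 1 + 3 + 1 = 13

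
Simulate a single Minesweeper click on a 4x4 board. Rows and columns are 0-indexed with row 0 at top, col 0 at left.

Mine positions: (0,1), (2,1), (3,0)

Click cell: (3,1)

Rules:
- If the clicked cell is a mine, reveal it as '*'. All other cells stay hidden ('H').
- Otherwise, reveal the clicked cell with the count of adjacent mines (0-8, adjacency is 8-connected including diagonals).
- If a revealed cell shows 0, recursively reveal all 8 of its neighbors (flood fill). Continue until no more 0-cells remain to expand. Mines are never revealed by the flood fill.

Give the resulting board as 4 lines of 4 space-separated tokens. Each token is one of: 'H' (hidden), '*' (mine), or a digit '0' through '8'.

H H H H
H H H H
H H H H
H 2 H H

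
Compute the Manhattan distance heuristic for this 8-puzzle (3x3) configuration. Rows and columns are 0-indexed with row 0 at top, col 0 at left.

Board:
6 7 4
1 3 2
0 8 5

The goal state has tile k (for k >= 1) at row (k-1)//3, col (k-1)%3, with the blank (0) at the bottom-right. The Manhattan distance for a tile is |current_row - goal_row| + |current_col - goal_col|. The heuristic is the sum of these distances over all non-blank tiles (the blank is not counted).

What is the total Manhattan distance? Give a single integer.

Answer: 16

Derivation:
Tile 6: at (0,0), goal (1,2), distance |0-1|+|0-2| = 3
Tile 7: at (0,1), goal (2,0), distance |0-2|+|1-0| = 3
Tile 4: at (0,2), goal (1,0), distance |0-1|+|2-0| = 3
Tile 1: at (1,0), goal (0,0), distance |1-0|+|0-0| = 1
Tile 3: at (1,1), goal (0,2), distance |1-0|+|1-2| = 2
Tile 2: at (1,2), goal (0,1), distance |1-0|+|2-1| = 2
Tile 8: at (2,1), goal (2,1), distance |2-2|+|1-1| = 0
Tile 5: at (2,2), goal (1,1), distance |2-1|+|2-1| = 2
Sum: 3 + 3 + 3 + 1 + 2 + 2 + 0 + 2 = 16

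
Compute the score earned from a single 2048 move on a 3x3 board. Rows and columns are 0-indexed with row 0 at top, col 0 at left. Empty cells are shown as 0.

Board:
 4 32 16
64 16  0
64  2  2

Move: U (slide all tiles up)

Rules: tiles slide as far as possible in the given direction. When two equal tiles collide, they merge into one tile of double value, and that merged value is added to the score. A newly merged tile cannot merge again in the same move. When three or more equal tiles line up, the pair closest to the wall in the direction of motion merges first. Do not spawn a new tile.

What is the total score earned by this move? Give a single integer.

Slide up:
col 0: [4, 64, 64] -> [4, 128, 0]  score +128 (running 128)
col 1: [32, 16, 2] -> [32, 16, 2]  score +0 (running 128)
col 2: [16, 0, 2] -> [16, 2, 0]  score +0 (running 128)
Board after move:
  4  32  16
128  16   2
  0   2   0

Answer: 128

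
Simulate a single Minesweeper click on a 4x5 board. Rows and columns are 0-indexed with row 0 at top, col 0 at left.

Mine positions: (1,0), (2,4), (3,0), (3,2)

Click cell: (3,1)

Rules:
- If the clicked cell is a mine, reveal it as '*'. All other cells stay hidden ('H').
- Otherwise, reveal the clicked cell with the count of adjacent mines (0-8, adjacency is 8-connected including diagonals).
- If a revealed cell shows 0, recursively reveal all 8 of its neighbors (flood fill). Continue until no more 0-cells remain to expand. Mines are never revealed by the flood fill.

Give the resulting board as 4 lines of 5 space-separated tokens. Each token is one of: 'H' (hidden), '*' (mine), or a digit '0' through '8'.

H H H H H
H H H H H
H H H H H
H 2 H H H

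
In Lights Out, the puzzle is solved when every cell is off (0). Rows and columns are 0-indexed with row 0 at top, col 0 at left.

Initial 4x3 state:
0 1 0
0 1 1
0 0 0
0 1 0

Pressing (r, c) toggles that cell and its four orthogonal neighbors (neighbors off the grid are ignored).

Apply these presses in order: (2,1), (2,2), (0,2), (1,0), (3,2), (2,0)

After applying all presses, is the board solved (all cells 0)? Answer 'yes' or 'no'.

After press 1 at (2,1):
0 1 0
0 0 1
1 1 1
0 0 0

After press 2 at (2,2):
0 1 0
0 0 0
1 0 0
0 0 1

After press 3 at (0,2):
0 0 1
0 0 1
1 0 0
0 0 1

After press 4 at (1,0):
1 0 1
1 1 1
0 0 0
0 0 1

After press 5 at (3,2):
1 0 1
1 1 1
0 0 1
0 1 0

After press 6 at (2,0):
1 0 1
0 1 1
1 1 1
1 1 0

Lights still on: 9

Answer: no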